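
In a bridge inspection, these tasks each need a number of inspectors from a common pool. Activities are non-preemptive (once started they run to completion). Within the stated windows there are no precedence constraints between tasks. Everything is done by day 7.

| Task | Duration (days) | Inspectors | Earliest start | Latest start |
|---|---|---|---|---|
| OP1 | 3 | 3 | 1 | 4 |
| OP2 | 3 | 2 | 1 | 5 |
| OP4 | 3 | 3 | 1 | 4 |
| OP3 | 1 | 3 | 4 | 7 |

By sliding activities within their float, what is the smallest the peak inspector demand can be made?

5

Early-start (OP1@1, OP2@1, OP4@1, OP3@4) gives peak 8: d1:8  d2:8  d3:8  d4:3  d5:0  d6:0  d7:0.
Shift OP4→4, OP3→7.
Schedule OP1@1, OP2@1, OP4@4, OP3@7: d1:5  d2:5  d3:5  d4:3  d5:3  d6:3  d7:3 — peak 5.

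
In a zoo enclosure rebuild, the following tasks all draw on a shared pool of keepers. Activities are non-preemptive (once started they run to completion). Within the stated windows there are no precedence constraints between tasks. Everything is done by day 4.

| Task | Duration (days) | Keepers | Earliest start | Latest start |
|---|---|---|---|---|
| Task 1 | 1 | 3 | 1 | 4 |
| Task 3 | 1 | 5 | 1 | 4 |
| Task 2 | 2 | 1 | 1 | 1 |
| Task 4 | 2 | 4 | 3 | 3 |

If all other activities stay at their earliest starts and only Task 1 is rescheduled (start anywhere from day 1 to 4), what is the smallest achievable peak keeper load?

6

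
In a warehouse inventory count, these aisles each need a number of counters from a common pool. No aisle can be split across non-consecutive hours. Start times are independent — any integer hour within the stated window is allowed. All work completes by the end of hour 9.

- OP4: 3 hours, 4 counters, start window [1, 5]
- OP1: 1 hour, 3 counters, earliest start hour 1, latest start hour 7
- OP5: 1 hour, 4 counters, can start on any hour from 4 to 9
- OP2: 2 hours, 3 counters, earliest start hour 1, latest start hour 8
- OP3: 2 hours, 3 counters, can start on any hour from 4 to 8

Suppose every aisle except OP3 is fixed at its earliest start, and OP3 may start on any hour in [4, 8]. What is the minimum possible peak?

10

OP3@4: h1:10  h2:7  h3:4  h4:7  h5:3  h6:0  h7:0  h8:0  h9:0 → peak 10
OP3@5: h1:10  h2:7  h3:4  h4:4  h5:3  h6:3  h7:0  h8:0  h9:0 → peak 10
OP3@6: h1:10  h2:7  h3:4  h4:4  h5:0  h6:3  h7:3  h8:0  h9:0 → peak 10
OP3@7: h1:10  h2:7  h3:4  h4:4  h5:0  h6:0  h7:3  h8:3  h9:0 → peak 10
OP3@8: h1:10  h2:7  h3:4  h4:4  h5:0  h6:0  h7:0  h8:3  h9:3 → peak 10
Best is OP3@4, peak 10.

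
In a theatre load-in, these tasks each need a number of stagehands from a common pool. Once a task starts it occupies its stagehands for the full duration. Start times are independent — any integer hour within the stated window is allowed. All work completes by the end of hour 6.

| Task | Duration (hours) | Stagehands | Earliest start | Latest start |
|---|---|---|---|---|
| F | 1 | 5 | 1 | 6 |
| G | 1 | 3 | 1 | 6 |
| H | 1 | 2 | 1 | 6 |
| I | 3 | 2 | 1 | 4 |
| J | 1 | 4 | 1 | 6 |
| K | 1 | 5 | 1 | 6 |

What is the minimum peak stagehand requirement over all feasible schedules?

Early-start (F@1, G@1, H@1, I@1, J@1, K@1) gives peak 21: h1:21  h2:2  h3:2  h4:0  h5:0  h6:0.
Shift G→2, H→3, I→2, J→5, K→6.
Schedule F@1, G@2, H@3, I@2, J@5, K@6: h1:5  h2:5  h3:4  h4:2  h5:4  h6:5 — peak 5.
Total stagehand-hours = 25 over 6 hours ⇒ peak ≥ ⌈25/6⌉ = 5, so 5 is optimal.

5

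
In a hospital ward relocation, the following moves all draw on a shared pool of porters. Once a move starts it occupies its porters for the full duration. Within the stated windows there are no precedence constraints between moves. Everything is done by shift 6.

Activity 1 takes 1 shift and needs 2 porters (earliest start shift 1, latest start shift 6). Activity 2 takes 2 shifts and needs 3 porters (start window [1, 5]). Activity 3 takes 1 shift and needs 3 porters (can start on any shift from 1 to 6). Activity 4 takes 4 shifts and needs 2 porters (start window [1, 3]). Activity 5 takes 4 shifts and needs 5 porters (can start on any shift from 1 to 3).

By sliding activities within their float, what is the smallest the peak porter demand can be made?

Early-start (Activity 1@1, Activity 2@1, Activity 3@1, Activity 4@1, Activity 5@1) gives peak 15: s1:15  s2:10  s3:7  s4:7  s5:0  s6:0.
Shift Activity 3→2, Activity 4→3, Activity 5→3.
Schedule Activity 1@1, Activity 2@1, Activity 3@2, Activity 4@3, Activity 5@3: s1:5  s2:6  s3:7  s4:7  s5:7  s6:7 — peak 7.
Total porter-shifts = 39 over 6 shifts ⇒ peak ≥ ⌈39/6⌉ = 7, so 7 is optimal.

7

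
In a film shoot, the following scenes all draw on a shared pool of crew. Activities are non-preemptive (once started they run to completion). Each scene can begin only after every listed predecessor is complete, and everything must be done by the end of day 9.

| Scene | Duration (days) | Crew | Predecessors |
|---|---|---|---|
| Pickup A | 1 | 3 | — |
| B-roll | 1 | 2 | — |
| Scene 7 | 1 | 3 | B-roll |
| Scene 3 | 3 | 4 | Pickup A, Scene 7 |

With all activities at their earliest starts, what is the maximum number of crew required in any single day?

5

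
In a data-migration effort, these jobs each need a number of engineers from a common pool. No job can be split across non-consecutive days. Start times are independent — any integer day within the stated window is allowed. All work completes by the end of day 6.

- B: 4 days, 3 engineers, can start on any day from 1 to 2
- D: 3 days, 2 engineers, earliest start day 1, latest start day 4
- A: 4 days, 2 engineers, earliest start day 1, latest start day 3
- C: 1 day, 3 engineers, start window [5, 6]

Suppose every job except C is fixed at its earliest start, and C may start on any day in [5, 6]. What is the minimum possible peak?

C@5: d1:7  d2:7  d3:7  d4:5  d5:3  d6:0 → peak 7
C@6: d1:7  d2:7  d3:7  d4:5  d5:0  d6:3 → peak 7
Best is C@5, peak 7.

7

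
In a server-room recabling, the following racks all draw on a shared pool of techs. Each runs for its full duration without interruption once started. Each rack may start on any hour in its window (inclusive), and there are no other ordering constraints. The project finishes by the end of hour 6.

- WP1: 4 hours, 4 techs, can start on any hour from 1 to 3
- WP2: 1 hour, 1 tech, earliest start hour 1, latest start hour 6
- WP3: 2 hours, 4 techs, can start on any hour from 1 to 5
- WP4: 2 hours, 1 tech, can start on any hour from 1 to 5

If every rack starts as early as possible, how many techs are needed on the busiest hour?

10

Early-start schedule: WP1@1, WP2@1, WP3@1, WP4@1.
Load per hour: hour 1: 10, hour 2: 9, hour 3: 4, hour 4: 4, hour 5: 0, hour 6: 0.
Peak is 10.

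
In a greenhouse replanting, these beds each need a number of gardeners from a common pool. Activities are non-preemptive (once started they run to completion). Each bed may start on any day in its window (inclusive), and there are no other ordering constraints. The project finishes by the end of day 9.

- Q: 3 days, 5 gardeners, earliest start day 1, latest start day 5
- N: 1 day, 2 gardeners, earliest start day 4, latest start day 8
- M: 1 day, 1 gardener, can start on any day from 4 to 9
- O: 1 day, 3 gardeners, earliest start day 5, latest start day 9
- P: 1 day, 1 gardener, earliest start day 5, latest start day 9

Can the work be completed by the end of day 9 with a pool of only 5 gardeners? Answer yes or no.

yes

Schedule Q@1, N@4, M@4, O@5, P@5: d1:5  d2:5  d3:5  d4:3  d5:4  d6:0  d7:0  d8:0  d9:0 — peak 5 ≤ 5.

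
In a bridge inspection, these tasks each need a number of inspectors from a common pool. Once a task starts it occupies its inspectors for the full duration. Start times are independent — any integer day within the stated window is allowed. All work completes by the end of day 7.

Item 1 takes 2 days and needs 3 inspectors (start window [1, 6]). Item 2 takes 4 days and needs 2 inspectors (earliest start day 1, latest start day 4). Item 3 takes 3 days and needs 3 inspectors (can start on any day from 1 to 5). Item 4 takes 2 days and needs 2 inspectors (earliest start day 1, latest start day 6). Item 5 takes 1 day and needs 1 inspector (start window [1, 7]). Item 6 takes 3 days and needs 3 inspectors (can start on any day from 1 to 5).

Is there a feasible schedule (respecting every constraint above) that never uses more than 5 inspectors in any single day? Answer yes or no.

no

Total inspector-days = 37; over 7 days the average is 37/7 > 5, so some day must exceed 5.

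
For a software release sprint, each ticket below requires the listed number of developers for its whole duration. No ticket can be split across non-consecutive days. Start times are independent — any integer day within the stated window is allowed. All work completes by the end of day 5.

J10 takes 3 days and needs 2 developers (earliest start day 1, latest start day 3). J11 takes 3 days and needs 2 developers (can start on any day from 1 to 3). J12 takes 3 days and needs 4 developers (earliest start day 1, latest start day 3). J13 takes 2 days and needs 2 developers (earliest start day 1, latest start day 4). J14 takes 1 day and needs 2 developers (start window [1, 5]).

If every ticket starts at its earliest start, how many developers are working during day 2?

10

At early start, day 2 has: J10, J11, J12, J13.
Demand: 2 + 2 + 4 + 2 = 10.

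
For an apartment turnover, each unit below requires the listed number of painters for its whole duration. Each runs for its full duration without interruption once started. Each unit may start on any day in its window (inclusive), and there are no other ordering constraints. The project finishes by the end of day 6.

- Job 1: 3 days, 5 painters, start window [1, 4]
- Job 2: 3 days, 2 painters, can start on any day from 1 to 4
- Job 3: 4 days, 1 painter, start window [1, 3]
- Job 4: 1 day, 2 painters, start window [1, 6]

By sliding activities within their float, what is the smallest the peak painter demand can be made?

Early-start (Job 1@1, Job 2@1, Job 3@1, Job 4@1) gives peak 10: d1:10  d2:8  d3:8  d4:1  d5:0  d6:0.
Shift Job 2→4, Job 4→4.
Schedule Job 1@1, Job 2@4, Job 3@1, Job 4@4: d1:6  d2:6  d3:6  d4:5  d5:2  d6:2 — peak 6.

6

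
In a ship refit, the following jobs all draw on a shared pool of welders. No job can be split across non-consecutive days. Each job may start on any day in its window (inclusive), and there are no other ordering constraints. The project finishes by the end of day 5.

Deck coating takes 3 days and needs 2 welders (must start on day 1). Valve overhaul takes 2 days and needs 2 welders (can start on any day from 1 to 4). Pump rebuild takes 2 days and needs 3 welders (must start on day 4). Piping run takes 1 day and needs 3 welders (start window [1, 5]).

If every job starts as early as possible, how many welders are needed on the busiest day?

Early-start schedule: Deck coating@1, Valve overhaul@1, Pump rebuild@4, Piping run@1.
Load per day: day 1: 7, day 2: 4, day 3: 2, day 4: 3, day 5: 3.
Peak is 7.

7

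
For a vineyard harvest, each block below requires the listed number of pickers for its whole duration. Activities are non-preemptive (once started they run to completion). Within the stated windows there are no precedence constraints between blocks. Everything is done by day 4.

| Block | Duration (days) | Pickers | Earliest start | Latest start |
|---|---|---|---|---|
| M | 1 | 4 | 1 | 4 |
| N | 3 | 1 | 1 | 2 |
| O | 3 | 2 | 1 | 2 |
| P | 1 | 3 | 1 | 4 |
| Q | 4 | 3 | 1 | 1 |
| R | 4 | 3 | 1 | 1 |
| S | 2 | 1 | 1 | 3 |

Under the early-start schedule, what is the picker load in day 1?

17

At early start, day 1 has: M, N, O, P, Q, R, S.
Demand: 4 + 1 + 2 + 3 + 3 + 3 + 1 = 17.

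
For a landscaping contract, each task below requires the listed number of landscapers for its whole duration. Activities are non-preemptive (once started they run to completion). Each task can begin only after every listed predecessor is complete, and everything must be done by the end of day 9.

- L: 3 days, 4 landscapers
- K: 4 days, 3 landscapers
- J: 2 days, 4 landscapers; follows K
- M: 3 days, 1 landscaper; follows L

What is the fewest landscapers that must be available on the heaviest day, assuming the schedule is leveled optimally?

4

Early-start (L@1, K@1, J@5, M@4) gives peak 7: d1:7  d2:7  d3:7  d4:4  d5:5  d6:5  d7:0  d8:0  d9:0.
Shift K→4, J→8.
Schedule L@1, K@4, J@8, M@4: d1:4  d2:4  d3:4  d4:4  d5:4  d6:4  d7:3  d8:4  d9:4 — peak 4.
Total landscaper-days = 35 over 9 days ⇒ peak ≥ ⌈35/9⌉ = 4, so 4 is optimal.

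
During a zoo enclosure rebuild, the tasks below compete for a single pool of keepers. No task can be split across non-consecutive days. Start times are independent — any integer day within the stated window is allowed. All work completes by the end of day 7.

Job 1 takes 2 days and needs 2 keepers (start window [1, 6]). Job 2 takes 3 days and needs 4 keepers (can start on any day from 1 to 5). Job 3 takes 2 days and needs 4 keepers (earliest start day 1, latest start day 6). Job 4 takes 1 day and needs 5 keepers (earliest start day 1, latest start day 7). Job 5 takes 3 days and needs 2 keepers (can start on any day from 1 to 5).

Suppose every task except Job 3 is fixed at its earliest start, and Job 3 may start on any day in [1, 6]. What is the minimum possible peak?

Job 3@1: d1:17  d2:12  d3:6  d4:0  d5:0  d6:0  d7:0 → peak 17
Job 3@2: d1:13  d2:12  d3:10  d4:0  d5:0  d6:0  d7:0 → peak 13
Job 3@3: d1:13  d2:8  d3:10  d4:4  d5:0  d6:0  d7:0 → peak 13
Job 3@4: d1:13  d2:8  d3:6  d4:4  d5:4  d6:0  d7:0 → peak 13
Job 3@5: d1:13  d2:8  d3:6  d4:0  d5:4  d6:4  d7:0 → peak 13
Job 3@6: d1:13  d2:8  d3:6  d4:0  d5:0  d6:4  d7:4 → peak 13
Best is Job 3@2, peak 13.

13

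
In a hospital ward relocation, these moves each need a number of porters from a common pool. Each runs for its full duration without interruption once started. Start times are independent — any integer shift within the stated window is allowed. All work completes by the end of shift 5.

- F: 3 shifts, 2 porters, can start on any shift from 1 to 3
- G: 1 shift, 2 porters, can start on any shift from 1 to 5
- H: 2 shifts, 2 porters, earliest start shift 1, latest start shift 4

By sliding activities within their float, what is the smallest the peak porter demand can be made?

4

Early-start (F@1, G@1, H@1) gives peak 6: s1:6  s2:4  s3:2  s4:0  s5:0.
Shift H→2.
Schedule F@1, G@1, H@2: s1:4  s2:4  s3:4  s4:0  s5:0 — peak 4.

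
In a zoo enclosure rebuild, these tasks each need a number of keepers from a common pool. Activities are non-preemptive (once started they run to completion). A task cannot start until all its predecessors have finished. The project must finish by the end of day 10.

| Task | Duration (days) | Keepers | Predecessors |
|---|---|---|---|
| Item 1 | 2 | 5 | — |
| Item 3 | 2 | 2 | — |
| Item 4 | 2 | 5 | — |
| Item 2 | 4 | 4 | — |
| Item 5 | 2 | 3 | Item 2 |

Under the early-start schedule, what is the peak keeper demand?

16

Early-start schedule: Item 1@1, Item 3@1, Item 4@1, Item 2@1, Item 5@5.
Load per day: day 1: 16, day 2: 16, day 3: 4, day 4: 4, day 5: 3, day 6: 3, day 7: 0, day 8: 0, day 9: 0, day 10: 0.
Peak is 16.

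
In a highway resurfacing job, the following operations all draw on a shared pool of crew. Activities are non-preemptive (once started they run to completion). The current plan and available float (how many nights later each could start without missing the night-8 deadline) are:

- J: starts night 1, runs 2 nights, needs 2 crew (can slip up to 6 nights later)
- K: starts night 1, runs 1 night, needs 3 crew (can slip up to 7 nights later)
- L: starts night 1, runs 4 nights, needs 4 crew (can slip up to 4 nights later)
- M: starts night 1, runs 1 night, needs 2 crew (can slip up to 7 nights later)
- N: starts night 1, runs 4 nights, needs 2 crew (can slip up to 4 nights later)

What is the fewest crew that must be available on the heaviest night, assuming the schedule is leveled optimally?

Early-start (J@1, K@1, L@1, M@1, N@1) gives peak 13: n1:13  n2:8  n3:6  n4:6  n5:0  n6:0  n7:0  n8:0.
Shift K→3, L→5, M→4.
Schedule J@1, K@3, L@5, M@4, N@1: n1:4  n2:4  n3:5  n4:4  n5:4  n6:4  n7:4  n8:4 — peak 5.
Total crew member-nights = 33 over 8 nights ⇒ peak ≥ ⌈33/8⌉ = 5, so 5 is optimal.

5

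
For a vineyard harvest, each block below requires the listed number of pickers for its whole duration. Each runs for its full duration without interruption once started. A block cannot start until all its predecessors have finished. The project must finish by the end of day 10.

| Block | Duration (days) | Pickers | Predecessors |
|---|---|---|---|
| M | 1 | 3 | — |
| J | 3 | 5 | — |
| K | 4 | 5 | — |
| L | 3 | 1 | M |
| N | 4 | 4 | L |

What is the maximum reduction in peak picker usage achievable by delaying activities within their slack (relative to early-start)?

4

Early-start peak: d1:13  d2:11  d3:11  d4:6  d5:4  d6:4  d7:4  d8:4  d9:0  d10:0 ⇒ 13.
Leveled (M@1, J@1, K@4, L@2, N@5): d1:8  d2:6  d3:6  d4:6  d5:9  d6:9  d7:9  d8:4  d9:0  d10:0 ⇒ 9.
Reduction 13 − 9 = 4.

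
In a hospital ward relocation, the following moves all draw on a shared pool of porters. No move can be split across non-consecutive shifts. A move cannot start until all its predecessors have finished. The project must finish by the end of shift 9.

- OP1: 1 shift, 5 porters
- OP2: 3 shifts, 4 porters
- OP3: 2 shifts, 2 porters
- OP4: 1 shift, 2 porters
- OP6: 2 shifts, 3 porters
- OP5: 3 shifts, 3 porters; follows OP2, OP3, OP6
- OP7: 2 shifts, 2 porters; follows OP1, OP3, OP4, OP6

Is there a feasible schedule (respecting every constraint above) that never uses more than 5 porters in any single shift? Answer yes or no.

yes

Schedule OP1@1, OP2@2, OP3@5, OP4@7, OP6@5, OP5@7, OP7@8: s1:5  s2:4  s3:4  s4:4  s5:5  s6:5  s7:5  s8:5  s9:5 — peak 5 ≤ 5.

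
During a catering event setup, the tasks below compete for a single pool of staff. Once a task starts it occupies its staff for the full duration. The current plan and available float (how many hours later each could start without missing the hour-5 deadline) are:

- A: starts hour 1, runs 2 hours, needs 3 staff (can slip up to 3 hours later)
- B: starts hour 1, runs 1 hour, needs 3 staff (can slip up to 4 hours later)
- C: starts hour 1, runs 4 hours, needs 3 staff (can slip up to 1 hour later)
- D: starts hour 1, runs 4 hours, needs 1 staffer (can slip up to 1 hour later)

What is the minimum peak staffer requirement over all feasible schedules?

Early-start (A@1, B@1, C@1, D@1) gives peak 10: h1:10  h2:7  h3:4  h4:4  h5:0.
Shift C→2.
Schedule A@1, B@1, C@2, D@1: h1:7  h2:7  h3:4  h4:4  h5:3 — peak 7.

7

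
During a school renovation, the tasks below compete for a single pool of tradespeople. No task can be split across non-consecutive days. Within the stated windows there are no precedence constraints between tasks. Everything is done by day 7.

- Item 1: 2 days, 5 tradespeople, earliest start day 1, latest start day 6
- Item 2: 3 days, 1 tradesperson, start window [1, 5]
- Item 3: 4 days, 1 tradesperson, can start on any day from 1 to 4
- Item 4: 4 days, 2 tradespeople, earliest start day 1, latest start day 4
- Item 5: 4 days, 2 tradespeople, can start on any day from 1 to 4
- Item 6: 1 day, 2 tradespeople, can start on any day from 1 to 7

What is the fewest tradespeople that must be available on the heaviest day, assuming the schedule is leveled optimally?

6

Early-start (Item 1@1, Item 2@1, Item 3@1, Item 4@1, Item 5@1, Item 6@1) gives peak 13: d1:13  d2:11  d3:6  d4:5  d5:0  d6:0  d7:0.
Shift Item 3→3, Item 4→3, Item 5→3, Item 6→7.
Schedule Item 1@1, Item 2@1, Item 3@3, Item 4@3, Item 5@3, Item 6@7: d1:6  d2:6  d3:6  d4:5  d5:5  d6:5  d7:2 — peak 6.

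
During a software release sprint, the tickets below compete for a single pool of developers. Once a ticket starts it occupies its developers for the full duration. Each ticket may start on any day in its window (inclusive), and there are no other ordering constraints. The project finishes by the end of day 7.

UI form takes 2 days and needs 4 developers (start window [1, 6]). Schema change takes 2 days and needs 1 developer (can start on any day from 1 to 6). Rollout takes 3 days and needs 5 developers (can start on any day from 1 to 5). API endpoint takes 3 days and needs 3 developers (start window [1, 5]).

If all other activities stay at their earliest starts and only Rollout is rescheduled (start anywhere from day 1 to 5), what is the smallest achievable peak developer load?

Rollout@1: d1:13  d2:13  d3:8  d4:0  d5:0  d6:0  d7:0 → peak 13
Rollout@2: d1:8  d2:13  d3:8  d4:5  d5:0  d6:0  d7:0 → peak 13
Rollout@3: d1:8  d2:8  d3:8  d4:5  d5:5  d6:0  d7:0 → peak 8
Rollout@4: d1:8  d2:8  d3:3  d4:5  d5:5  d6:5  d7:0 → peak 8
Rollout@5: d1:8  d2:8  d3:3  d4:0  d5:5  d6:5  d7:5 → peak 8
Best is Rollout@3, peak 8.

8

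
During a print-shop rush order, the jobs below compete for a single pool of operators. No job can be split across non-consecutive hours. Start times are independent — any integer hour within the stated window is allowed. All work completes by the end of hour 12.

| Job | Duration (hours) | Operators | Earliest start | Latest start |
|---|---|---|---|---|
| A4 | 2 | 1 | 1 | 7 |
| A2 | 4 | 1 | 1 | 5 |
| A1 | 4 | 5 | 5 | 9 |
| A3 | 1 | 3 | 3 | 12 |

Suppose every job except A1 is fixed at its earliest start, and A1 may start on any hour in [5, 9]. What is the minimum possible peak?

5

A1@5: h1:2  h2:2  h3:4  h4:1  h5:5  h6:5  h7:5  h8:5  h9:0  h10:0  h11:0  h12:0 → peak 5
A1@6: h1:2  h2:2  h3:4  h4:1  h5:0  h6:5  h7:5  h8:5  h9:5  h10:0  h11:0  h12:0 → peak 5
A1@7: h1:2  h2:2  h3:4  h4:1  h5:0  h6:0  h7:5  h8:5  h9:5  h10:5  h11:0  h12:0 → peak 5
A1@8: h1:2  h2:2  h3:4  h4:1  h5:0  h6:0  h7:0  h8:5  h9:5  h10:5  h11:5  h12:0 → peak 5
A1@9: h1:2  h2:2  h3:4  h4:1  h5:0  h6:0  h7:0  h8:0  h9:5  h10:5  h11:5  h12:5 → peak 5
Best is A1@5, peak 5.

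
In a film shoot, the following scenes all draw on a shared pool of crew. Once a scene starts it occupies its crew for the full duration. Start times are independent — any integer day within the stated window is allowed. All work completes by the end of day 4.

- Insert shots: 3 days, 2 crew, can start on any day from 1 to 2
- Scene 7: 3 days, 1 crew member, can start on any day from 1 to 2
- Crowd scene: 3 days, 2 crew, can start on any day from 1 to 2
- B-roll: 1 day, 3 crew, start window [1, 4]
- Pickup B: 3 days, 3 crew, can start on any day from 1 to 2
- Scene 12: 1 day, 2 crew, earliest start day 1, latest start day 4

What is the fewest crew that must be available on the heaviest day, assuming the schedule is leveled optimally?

8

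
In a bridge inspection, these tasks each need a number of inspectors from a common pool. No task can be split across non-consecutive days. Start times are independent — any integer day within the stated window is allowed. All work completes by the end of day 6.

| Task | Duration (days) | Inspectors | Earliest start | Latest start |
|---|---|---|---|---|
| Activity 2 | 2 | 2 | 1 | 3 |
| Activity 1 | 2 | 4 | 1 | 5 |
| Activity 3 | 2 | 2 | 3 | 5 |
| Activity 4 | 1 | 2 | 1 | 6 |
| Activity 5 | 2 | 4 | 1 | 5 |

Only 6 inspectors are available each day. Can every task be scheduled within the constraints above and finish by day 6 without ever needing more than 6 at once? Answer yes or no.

yes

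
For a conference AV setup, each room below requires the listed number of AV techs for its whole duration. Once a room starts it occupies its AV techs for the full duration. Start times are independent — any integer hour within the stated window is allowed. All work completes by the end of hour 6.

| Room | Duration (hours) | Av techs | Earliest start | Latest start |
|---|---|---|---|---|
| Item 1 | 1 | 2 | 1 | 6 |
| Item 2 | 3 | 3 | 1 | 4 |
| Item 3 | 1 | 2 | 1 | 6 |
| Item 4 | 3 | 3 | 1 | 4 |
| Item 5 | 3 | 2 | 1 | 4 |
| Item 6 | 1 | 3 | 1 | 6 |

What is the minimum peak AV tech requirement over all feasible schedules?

6

Early-start (Item 1@1, Item 2@1, Item 3@1, Item 4@1, Item 5@1, Item 6@1) gives peak 15: h1:15  h2:8  h3:8  h4:0  h5:0  h6:0.
Shift Item 3→2, Item 4→3, Item 5→4, Item 6→6.
Schedule Item 1@1, Item 2@1, Item 3@2, Item 4@3, Item 5@4, Item 6@6: h1:5  h2:5  h3:6  h4:5  h5:5  h6:5 — peak 6.
Total AV tech-hours = 31 over 6 hours ⇒ peak ≥ ⌈31/6⌉ = 6, so 6 is optimal.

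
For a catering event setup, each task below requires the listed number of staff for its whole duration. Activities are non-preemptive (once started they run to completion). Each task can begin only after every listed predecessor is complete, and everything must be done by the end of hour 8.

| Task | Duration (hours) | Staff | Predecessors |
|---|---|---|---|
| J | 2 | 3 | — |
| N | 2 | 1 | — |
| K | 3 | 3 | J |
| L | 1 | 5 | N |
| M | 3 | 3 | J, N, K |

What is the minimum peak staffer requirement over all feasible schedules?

Schedule J@1, N@1, K@3, L@3, M@6: h1:4  h2:4  h3:8  h4:3  h5:3  h6:3  h7:3  h8:3 — peak 8.
No arrangement of the 18 feasible schedules does better.

8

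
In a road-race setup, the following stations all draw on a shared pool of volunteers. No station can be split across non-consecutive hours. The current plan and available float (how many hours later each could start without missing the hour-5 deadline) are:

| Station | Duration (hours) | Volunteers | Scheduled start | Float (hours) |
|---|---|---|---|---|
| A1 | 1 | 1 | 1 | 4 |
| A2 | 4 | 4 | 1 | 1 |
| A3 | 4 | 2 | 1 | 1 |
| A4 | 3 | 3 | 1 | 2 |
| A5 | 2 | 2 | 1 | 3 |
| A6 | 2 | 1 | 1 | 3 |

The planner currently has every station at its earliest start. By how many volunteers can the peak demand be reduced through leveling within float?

Early-start peak: h1:13  h2:12  h3:9  h4:6  h5:0 ⇒ 13.
Leveled (A1@1, A2@1, A3@2, A4@1, A5@4, A6@4): h1:8  h2:9  h3:9  h4:9  h5:5 ⇒ 9.
Reduction 13 − 9 = 4.

4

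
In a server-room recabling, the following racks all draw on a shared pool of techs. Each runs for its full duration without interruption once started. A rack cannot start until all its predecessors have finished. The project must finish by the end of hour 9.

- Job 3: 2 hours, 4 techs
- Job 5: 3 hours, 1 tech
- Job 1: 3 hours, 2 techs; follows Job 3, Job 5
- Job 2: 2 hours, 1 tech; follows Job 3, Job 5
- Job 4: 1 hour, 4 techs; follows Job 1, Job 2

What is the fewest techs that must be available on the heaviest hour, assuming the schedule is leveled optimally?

4

Early-start (Job 3@1, Job 5@1, Job 1@4, Job 2@4, Job 4@7) gives peak 5: h1:5  h2:5  h3:1  h4:3  h5:3  h6:2  h7:4  h8:0  h9:0.
Shift Job 5→3, Job 1→6, Job 2→6, Job 4→9.
Schedule Job 3@1, Job 5@3, Job 1@6, Job 2@6, Job 4@9: h1:4  h2:4  h3:1  h4:1  h5:1  h6:3  h7:3  h8:2  h9:4 — peak 4.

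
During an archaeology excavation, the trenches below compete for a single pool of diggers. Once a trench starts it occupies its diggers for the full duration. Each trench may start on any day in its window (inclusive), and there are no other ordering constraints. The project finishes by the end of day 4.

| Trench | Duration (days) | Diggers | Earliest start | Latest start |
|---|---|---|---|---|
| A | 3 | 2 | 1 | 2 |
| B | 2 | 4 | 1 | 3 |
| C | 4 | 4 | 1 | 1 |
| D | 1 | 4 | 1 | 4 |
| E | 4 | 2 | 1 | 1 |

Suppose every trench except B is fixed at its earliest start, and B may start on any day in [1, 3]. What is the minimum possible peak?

B@1: d1:16  d2:12  d3:8  d4:6 → peak 16
B@2: d1:12  d2:12  d3:12  d4:6 → peak 12
B@3: d1:12  d2:8  d3:12  d4:10 → peak 12
Best is B@2, peak 12.

12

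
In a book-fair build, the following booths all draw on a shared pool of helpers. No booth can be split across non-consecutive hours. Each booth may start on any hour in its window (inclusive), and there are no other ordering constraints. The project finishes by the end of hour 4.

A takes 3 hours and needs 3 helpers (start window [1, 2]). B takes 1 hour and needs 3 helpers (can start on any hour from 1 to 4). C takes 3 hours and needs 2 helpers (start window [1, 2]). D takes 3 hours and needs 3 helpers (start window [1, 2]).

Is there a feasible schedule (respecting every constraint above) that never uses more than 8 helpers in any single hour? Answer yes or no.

yes

Schedule A@1, B@1, C@1, D@2: h1:8  h2:8  h3:8  h4:3 — peak 8 ≤ 8.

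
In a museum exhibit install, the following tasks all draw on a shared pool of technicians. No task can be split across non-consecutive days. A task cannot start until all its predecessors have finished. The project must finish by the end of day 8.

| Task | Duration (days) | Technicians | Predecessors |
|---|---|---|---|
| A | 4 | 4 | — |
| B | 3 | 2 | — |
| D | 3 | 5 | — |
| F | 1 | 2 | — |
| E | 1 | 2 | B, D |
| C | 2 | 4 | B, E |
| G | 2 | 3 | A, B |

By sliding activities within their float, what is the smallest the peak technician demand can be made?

Early-start (A@1, B@1, D@1, F@1, E@4, C@5, G@5) gives peak 13: d1:13  d2:11  d3:11  d4:6  d5:7  d6:7  d7:0  d8:0.
Shift F→4.
Schedule A@1, B@1, D@1, F@4, E@4, C@5, G@5: d1:11  d2:11  d3:11  d4:8  d5:7  d6:7  d7:0  d8:0 — peak 11.

11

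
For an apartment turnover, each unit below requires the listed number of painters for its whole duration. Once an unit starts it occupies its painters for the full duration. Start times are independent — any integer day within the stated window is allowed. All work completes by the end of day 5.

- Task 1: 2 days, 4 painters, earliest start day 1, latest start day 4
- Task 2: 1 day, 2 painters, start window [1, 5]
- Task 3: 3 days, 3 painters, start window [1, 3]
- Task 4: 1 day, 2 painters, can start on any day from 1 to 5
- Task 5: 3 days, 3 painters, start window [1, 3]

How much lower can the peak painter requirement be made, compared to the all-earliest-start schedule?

Early-start peak: d1:14  d2:10  d3:6  d4:0  d5:0 ⇒ 14.
Leveled (Task 1@1, Task 2@1, Task 3@3, Task 4@2, Task 5@3): d1:6  d2:6  d3:6  d4:6  d5:6 ⇒ 6.
Reduction 14 − 6 = 8.

8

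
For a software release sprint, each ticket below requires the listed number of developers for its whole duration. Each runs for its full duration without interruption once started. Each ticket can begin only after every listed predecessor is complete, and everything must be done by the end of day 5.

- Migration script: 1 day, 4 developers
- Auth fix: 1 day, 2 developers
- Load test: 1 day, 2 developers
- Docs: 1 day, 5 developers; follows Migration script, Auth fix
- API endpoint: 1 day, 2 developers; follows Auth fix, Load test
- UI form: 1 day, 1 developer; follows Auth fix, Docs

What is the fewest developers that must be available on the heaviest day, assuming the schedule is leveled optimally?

5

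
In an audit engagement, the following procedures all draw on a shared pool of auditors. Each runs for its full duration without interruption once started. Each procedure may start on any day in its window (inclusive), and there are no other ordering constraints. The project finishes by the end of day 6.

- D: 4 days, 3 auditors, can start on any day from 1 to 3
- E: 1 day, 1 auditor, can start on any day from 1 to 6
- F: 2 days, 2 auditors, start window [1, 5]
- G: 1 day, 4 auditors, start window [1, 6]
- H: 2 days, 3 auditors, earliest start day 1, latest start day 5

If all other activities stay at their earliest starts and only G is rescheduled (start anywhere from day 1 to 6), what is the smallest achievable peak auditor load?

9

G@1: d1:13  d2:8  d3:3  d4:3  d5:0  d6:0 → peak 13
G@2: d1:9  d2:12  d3:3  d4:3  d5:0  d6:0 → peak 12
G@3: d1:9  d2:8  d3:7  d4:3  d5:0  d6:0 → peak 9
G@4: d1:9  d2:8  d3:3  d4:7  d5:0  d6:0 → peak 9
G@5: d1:9  d2:8  d3:3  d4:3  d5:4  d6:0 → peak 9
G@6: d1:9  d2:8  d3:3  d4:3  d5:0  d6:4 → peak 9
Best is G@3, peak 9.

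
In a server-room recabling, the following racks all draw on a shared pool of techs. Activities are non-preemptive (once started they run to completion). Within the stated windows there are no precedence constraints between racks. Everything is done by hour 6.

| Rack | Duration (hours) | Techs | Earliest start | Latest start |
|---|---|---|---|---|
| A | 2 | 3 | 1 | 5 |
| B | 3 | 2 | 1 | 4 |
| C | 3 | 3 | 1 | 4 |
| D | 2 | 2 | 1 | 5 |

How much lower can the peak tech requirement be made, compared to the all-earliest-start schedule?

Early-start peak: h1:10  h2:10  h3:5  h4:0  h5:0  h6:0 ⇒ 10.
Leveled (A@1, B@1, C@3, D@4): h1:5  h2:5  h3:5  h4:5  h5:5  h6:0 ⇒ 5.
Reduction 10 − 5 = 5.

5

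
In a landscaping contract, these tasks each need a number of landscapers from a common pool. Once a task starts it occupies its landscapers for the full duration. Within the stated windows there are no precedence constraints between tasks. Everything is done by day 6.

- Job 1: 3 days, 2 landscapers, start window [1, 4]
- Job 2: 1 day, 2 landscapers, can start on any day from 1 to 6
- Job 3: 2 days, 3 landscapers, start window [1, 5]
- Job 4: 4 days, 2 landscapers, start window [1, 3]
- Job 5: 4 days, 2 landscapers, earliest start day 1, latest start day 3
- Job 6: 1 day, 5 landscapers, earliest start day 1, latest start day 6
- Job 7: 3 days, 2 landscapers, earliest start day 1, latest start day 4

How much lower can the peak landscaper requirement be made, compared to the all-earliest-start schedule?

Early-start peak: d1:18  d2:11  d3:8  d4:4  d5:0  d6:0 ⇒ 18.
Leveled (Job 1@1, Job 2@1, Job 3@1, Job 4@2, Job 5@3, Job 6@6, Job 7@3): d1:7  d2:7  d3:8  d4:6  d5:6  d6:7 ⇒ 8.
Reduction 18 − 8 = 10.

10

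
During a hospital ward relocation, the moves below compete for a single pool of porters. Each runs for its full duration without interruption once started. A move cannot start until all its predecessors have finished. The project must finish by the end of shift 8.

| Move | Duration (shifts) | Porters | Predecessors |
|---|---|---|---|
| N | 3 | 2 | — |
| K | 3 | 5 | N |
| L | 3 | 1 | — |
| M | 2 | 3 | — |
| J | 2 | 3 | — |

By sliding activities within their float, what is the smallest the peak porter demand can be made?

5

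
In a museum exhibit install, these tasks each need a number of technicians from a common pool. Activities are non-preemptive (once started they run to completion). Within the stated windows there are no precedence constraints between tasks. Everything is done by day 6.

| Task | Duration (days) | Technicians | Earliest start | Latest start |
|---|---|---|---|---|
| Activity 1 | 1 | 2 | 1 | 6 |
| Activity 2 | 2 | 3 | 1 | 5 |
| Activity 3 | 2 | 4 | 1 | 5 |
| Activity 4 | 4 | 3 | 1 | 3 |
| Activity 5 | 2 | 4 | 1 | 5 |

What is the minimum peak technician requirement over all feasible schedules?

7

Early-start (Activity 1@1, Activity 2@1, Activity 3@1, Activity 4@1, Activity 5@1) gives peak 16: d1:16  d2:14  d3:3  d4:3  d5:0  d6:0.
Shift Activity 3→2, Activity 4→3, Activity 5→4.
Schedule Activity 1@1, Activity 2@1, Activity 3@2, Activity 4@3, Activity 5@4: d1:5  d2:7  d3:7  d4:7  d5:7  d6:3 — peak 7.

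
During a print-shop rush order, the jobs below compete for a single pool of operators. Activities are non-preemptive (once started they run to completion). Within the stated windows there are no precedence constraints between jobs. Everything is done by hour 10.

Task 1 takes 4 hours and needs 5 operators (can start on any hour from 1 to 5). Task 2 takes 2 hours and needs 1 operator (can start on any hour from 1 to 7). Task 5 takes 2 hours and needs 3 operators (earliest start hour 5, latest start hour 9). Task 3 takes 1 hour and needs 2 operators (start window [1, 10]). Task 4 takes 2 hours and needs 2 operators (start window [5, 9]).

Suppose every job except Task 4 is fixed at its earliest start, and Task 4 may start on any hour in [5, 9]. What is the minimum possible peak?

8

Task 4@5: h1:8  h2:6  h3:5  h4:5  h5:5  h6:5  h7:0  h8:0  h9:0  h10:0 → peak 8
Task 4@6: h1:8  h2:6  h3:5  h4:5  h5:3  h6:5  h7:2  h8:0  h9:0  h10:0 → peak 8
Task 4@7: h1:8  h2:6  h3:5  h4:5  h5:3  h6:3  h7:2  h8:2  h9:0  h10:0 → peak 8
Task 4@8: h1:8  h2:6  h3:5  h4:5  h5:3  h6:3  h7:0  h8:2  h9:2  h10:0 → peak 8
Task 4@9: h1:8  h2:6  h3:5  h4:5  h5:3  h6:3  h7:0  h8:0  h9:2  h10:2 → peak 8
Best is Task 4@5, peak 8.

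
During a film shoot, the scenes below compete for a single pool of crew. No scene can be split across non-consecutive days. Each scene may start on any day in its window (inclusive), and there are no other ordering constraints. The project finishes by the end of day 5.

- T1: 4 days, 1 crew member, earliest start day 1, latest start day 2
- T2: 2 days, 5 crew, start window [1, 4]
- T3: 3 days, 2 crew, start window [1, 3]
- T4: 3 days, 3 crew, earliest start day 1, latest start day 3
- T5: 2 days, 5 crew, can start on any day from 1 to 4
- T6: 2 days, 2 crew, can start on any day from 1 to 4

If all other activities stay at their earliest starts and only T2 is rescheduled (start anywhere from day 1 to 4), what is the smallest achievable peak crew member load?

T2@1: d1:18  d2:18  d3:6  d4:1  d5:0 → peak 18
T2@2: d1:13  d2:18  d3:11  d4:1  d5:0 → peak 18
T2@3: d1:13  d2:13  d3:11  d4:6  d5:0 → peak 13
T2@4: d1:13  d2:13  d3:6  d4:6  d5:5 → peak 13
Best is T2@3, peak 13.

13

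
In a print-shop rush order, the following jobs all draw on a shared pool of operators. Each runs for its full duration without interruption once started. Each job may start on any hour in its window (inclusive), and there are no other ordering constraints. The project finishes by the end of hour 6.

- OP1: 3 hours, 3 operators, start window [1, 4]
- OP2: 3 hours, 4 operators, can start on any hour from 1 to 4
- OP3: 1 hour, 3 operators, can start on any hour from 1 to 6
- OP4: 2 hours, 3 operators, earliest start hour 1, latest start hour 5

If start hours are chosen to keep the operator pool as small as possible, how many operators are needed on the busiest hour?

6

Early-start (OP1@1, OP2@1, OP3@1, OP4@1) gives peak 13: h1:13  h2:10  h3:7  h4:0  h5:0  h6:0.
Shift OP2→4, OP4→2.
Schedule OP1@1, OP2@4, OP3@1, OP4@2: h1:6  h2:6  h3:6  h4:4  h5:4  h6:4 — peak 6.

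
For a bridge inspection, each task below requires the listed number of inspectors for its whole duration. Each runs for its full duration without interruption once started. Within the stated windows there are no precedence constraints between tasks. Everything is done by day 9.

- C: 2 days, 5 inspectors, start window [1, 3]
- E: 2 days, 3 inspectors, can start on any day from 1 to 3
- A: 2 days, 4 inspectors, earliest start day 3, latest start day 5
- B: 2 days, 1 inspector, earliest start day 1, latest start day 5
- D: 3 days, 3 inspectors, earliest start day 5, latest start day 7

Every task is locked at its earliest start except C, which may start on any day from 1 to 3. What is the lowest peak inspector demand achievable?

9

C@1: d1:9  d2:9  d3:4  d4:4  d5:3  d6:3  d7:3  d8:0  d9:0 → peak 9
C@2: d1:4  d2:9  d3:9  d4:4  d5:3  d6:3  d7:3  d8:0  d9:0 → peak 9
C@3: d1:4  d2:4  d3:9  d4:9  d5:3  d6:3  d7:3  d8:0  d9:0 → peak 9
Best is C@1, peak 9.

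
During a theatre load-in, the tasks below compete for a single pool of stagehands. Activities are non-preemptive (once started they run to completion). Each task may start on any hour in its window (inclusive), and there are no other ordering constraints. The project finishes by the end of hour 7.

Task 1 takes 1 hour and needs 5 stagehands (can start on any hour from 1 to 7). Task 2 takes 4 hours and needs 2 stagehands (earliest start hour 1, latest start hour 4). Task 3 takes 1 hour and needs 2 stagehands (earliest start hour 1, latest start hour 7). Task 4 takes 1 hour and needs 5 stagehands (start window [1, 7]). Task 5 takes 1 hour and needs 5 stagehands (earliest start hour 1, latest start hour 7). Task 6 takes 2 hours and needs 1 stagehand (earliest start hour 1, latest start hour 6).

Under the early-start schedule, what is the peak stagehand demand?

20

Early-start schedule: Task 1@1, Task 2@1, Task 3@1, Task 4@1, Task 5@1, Task 6@1.
Load per hour: hour 1: 20, hour 2: 3, hour 3: 2, hour 4: 2, hour 5: 0, hour 6: 0, hour 7: 0.
Peak is 20.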